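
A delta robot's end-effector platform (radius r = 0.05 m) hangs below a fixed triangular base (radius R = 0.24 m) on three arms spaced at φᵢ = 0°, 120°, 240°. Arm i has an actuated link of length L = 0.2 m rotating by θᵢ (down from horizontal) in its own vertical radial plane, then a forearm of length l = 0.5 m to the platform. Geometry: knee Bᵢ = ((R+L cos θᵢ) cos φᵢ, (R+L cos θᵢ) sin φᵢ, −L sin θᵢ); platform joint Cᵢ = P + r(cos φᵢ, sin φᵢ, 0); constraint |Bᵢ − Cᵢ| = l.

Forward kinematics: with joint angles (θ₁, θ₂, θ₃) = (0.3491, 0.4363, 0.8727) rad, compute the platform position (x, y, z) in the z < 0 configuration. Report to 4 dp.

(0.0550, 0.0702, -0.4436)

arm 1 at φ=0.0°: e+L cos θ1 = 0.3779;  S1 = (0.3779, 0.0000, -0.0684)
S2 = (0.3713·cos120.0°, 0.3713·sin120.0°, -0.0845) = (-0.1856, 0.3215, -0.0845)
S3 = (0.3186·cos240.0°, 0.3186·sin240.0°, -0.1532) = (-0.1593, -0.2759, -0.1532)
subtract pairs → two planes through P
plane₁₂: -1.1271x+0.6430y+-0.0322z = -0.0025
Cramer: x(z) = 0.0121-0.0966z;  y(z) = 0.0173-0.1193z
into |P−S₁|² = l²: 1.0236z² + 0.2034z + -0.1112 = 0;  Δ = 0.4966;  z = -0.4436 or 0.2449 → z<0 root = -0.4436
x = 0.0550, y = 0.0702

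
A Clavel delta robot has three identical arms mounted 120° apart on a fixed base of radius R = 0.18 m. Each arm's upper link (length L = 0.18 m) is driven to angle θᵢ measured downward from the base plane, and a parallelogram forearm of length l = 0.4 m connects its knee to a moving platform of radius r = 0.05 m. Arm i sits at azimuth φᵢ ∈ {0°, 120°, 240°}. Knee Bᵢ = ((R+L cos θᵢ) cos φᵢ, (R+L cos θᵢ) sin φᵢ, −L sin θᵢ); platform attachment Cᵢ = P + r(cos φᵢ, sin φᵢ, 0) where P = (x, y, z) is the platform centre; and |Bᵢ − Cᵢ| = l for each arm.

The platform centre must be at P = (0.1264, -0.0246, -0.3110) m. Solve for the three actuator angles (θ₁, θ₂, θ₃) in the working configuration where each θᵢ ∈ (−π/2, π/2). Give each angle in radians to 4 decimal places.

rotate P by −φ1: (0.1264, -0.0246, -0.3110)
  e−x'=0.0036;  (l²−L²−(e−x')²−y'²−z²)/2L = 0.0841
  √(A²+B²)=0.3110;  θ1 = -1.5592+1.2971 ≈ -0.2621
rotate P by −φ2: (-0.0845, -0.0972, -0.3110)
  e−x'=0.2145;  (l²−L²−(e−x')²−y'²−z²)/2L = -0.0683
  γ=atan2(-0.3110,0.2145)=-0.9670;  ψ=arccos(-0.1807)=1.7525;  θ2=γ+ψ≈0.7855
arm 3 (φ=240.0°): x'=-0.0419, y'=0.1218
  A=0.1719, B=-0.3110, C=(l²−L²−A²−y'²−z²)/(2L)=-0.0375
  √(A²+B²)=0.3553;  θ3 = -1.0659+1.6765 ≈ 0.6106

θ₁ = -0.2621, θ₂ = 0.7855, θ₃ = 0.6106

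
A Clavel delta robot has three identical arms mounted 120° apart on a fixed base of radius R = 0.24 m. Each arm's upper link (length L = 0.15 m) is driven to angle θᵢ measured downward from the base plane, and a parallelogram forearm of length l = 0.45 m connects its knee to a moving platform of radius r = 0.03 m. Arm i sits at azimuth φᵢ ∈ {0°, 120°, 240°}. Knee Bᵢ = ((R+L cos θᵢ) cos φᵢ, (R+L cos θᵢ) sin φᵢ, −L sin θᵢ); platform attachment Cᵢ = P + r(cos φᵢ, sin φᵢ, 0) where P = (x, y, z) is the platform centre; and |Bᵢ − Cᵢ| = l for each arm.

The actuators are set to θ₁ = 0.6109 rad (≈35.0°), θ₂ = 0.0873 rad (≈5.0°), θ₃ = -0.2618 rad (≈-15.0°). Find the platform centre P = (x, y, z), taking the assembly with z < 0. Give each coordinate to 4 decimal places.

arm 1 at φ=0.0°: e+L cos θ1 = 0.3329;  O1 = (0.3329, 0.0000, -0.0860)
arm 2 at φ=120.0°: e+L cos θ2 = 0.3594;  O2 = (-0.1797, 0.3113, -0.0131)
φ3=240.0°: virtual centre (-0.1774, -0.3073, 0.0388), radius l
eliminate P² terms by subtracting sphere 1 from 2 and 3
linear system: -1.0252x+0.6225y = 0.0112−0.1459z; -1.0206x+-0.6147y = 0.0092−0.2497z
Cramer: x(z) = -0.0100+0.1937z;  y(z) = 0.0015+0.0846z
sphere 1 gives Az²+Bz+C=0 with A=1.0447, B=0.0395, C=-0.0776;  B²−4AC=0.3257;  roots -0.2920, 0.2542;  negative root z = -0.2920
x = -0.0665, y = -0.0232

(-0.0665, -0.0232, -0.2920)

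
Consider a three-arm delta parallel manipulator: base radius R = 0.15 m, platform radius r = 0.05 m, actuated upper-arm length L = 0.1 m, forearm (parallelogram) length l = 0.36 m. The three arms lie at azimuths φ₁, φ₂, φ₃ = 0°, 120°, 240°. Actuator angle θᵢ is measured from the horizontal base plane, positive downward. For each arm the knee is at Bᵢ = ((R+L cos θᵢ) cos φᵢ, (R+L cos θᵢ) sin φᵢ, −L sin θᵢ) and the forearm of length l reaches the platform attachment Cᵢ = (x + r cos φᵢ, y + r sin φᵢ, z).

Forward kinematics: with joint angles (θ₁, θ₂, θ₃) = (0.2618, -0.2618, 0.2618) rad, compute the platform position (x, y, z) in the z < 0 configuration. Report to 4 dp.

arm 1 at φ=0.0°: ρ1 = 0.1966;  O1 = (0.1966, 0.0000, -0.0259)
O2 = (0.1966·cos120.0°, 0.1966·sin120.0°, 0.0259) = (-0.0983, 0.1703, 0.0259)
O3 = (0.1966·cos240.0°, 0.1966·sin240.0°, -0.0259) = (-0.0983, -0.1703, -0.0259)
eliminate P² terms by subtracting sphere 1 from 2 and 3
[-0.5898 0.3405 0.1035]·P = 0.0000;  [-0.5898 -0.3405 0.0000]·P = 0.0000
Cramer: x(z) = 0.0000+0.0878z;  y(z) = 0.0000-0.1520z
sphere 1 gives Az²+Bz+C=0 with A=1.0308, B=0.0173, C=-0.0903;  B²−4AC=0.3726;  roots -0.3044, 0.2877;  negative root z = -0.3044
x = -0.0267, y = 0.0463

(-0.0267, 0.0463, -0.3044)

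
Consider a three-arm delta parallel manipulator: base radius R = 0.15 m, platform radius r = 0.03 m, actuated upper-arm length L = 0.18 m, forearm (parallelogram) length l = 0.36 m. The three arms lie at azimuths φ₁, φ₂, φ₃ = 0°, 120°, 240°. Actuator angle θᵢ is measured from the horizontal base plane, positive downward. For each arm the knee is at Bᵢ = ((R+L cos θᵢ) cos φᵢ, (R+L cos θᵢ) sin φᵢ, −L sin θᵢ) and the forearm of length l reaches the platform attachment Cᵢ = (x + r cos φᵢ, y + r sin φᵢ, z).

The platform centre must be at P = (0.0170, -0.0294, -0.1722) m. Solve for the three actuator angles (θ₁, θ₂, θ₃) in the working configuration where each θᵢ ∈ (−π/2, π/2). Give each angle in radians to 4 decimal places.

arm 1 (φ=0.0°): x'=0.0170, y'=-0.0294
  A cos θ + B sin θ = C:  0.1030·cos θ + -0.1722·sin θ = 0.1558
  γ=atan2(-0.1722,0.1030)=-1.0317;  ψ=arccos(0.7763)=0.6821;  θ1=γ+ψ≈-0.3497
φ2=120.0° → target in arm frame (-0.0340, 0.0000)
  A cos θ + B sin θ = C:  0.1540·cos θ + -0.1722·sin θ = 0.1218
  θ2 = atan2(B,A) + arccos(C/0.2310) = 0.1742
rotate P by −φ3: (0.0170, 0.0294, -0.1722)
  A cos θ + B sin θ = C:  0.1030·cos θ + -0.1722·sin θ = 0.1557
  √(A²+B²)=0.2007;  θ3 = -1.0316+0.6824 ≈ -0.3492

θ₁ = -0.3497, θ₂ = 0.1742, θ₃ = -0.3492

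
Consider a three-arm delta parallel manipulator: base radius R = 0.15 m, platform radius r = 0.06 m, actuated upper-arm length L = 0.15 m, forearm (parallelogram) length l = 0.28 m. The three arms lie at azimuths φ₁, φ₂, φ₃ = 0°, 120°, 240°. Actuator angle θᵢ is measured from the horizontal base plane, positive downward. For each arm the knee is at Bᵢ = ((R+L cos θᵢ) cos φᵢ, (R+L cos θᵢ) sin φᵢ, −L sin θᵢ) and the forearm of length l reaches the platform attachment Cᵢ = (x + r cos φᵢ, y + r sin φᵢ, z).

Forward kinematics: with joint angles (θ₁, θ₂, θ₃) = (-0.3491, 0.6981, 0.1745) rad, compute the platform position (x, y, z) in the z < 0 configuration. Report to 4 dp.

(0.0588, -0.0407, -0.1658)

centre 1 = (0.2310·cos0.0°, 0.2310·sin0.0°, 0.0513) = (0.2310, 0.0000, 0.0513)
centre 2 = (0.2049·cos120.0°, 0.2049·sin120.0°, -0.0964) = (-0.1025, 0.1775, -0.0964)
centre 3 = (0.2377·cos240.0°, 0.2377·sin240.0°, -0.0260) = (-0.1189, -0.2059, -0.0260)
|centre ₂|²−|centre ₁|² = -0.0047;  |centre ₃|²−|centre ₁|² = 0.0012
plane₁₂: -0.6668x+0.3549y+-0.2954z = -0.0047
Cramer: x(z) = 0.0029-0.3377z;  y(z) = -0.0078+0.1980z
sphere 1 gives Az²+Bz+C=0 with A=1.1532, B=0.0483, C=-0.0237;  B²−4AC=0.1116;  roots -0.1658, 0.1239;  negative root z = -0.1658
x = 0.0588, y = -0.0407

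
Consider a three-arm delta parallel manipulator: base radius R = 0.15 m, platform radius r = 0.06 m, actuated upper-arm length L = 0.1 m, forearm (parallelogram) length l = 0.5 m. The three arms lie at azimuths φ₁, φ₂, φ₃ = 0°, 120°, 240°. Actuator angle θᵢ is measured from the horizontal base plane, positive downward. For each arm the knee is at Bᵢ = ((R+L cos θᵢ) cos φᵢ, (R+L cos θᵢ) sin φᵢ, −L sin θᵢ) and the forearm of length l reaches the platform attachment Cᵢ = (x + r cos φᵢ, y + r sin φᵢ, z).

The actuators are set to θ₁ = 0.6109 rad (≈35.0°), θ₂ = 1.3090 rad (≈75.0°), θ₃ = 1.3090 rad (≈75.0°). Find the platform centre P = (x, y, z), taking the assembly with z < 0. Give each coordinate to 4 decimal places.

(0.1165, 0.0000, -0.5543)

φ1=0.0°: virtual centre (0.1719, 0.0000, -0.0574), radius l
S2 = (0.1159·cos120.0°, 0.1159·sin120.0°, -0.0966) = (-0.0579, 0.1004, -0.0966)
S3 = (0.1159·cos240.0°, 0.1159·sin240.0°, -0.0966) = (-0.0579, -0.1004, -0.0966)
|S₂|²−|S₁|² = -0.0101;  |S₃|²−|S₁|² = -0.0101
[-0.4597 0.2007 -0.0785]·P = -0.0101;  [-0.4597 -0.2007 -0.0785]·P = -0.0101
Cramer: x(z) = 0.0219-0.1707z;  y(z) = 0.0000+0.0000z
sphere 1 gives Az²+Bz+C=0 with A=1.0291, B=0.1659, C=-0.2242;  B²−4AC=0.9505;  roots -0.5543, 0.3931;  negative root z = -0.5543
x = 0.1165, y = 0.0000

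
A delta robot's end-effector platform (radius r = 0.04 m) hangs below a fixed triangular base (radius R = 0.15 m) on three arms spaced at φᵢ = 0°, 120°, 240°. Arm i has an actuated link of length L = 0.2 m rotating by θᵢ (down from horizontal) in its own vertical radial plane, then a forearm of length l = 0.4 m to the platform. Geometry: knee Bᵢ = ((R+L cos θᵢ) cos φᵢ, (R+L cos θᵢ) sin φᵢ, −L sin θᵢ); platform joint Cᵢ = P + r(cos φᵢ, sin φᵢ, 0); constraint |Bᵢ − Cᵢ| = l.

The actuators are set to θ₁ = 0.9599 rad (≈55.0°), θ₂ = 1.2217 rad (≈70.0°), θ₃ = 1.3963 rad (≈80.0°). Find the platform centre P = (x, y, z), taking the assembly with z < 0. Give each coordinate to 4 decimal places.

φ1=0.0°: virtual centre (0.2247, 0.0000, -0.1638), radius l
centre 2 = (0.1784·cos120.0°, 0.1784·sin120.0°, -0.1879) = (-0.0892, 0.1545, -0.1879)
centre 3 = (0.1447·cos240.0°, 0.1447·sin240.0°, -0.1970) = (-0.0724, -0.1253, -0.1970)
|centre ₂|²−|centre ₁|² = -0.0102;  |centre ₃|²−|centre ₁|² = -0.0176
linear system: -0.6279x+0.3090y = -0.0102−-0.0482z; -0.5942x+-0.2507y = -0.0176−-0.0663z
Cramer: x(z) = 0.0234-0.0955z;  y(z) = 0.0147-0.0380z
into |P−centre ₁|² = l²: 1.0106z² + 0.3650z + -0.0924 = 0;  Δ = 0.5068;  z = -0.5328 or 0.1717 → z<0 root = -0.5328
x = 0.0743, y = 0.0349

(0.0743, 0.0349, -0.5328)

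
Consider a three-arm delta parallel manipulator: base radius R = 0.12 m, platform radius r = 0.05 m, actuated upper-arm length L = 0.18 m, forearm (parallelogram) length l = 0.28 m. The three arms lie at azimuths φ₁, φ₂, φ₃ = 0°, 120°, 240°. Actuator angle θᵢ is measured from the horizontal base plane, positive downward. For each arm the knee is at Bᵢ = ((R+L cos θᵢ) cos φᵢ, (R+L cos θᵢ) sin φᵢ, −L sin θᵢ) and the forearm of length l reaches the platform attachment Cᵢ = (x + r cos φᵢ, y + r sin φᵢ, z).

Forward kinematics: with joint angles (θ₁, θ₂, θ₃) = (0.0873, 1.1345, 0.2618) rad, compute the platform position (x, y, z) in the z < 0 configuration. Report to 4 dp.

φ1=0.0°: virtual centre (0.2493, 0.0000, -0.0157), radius l
arm 2 at φ=120.0°: e+L cos θ2 = 0.1461;  centre 2 = (-0.0730, 0.1265, -0.1631)
arm 3 at φ=240.0°: e+L cos θ3 = 0.2439;  centre 3 = (-0.1219, -0.2112, -0.0466)
eliminate P² terms by subtracting sphere 1 from 2 and 3
[-0.6447 0.2530 -0.2949]·P = -0.0145;  [-0.7425 -0.4224 -0.0618]·P = -0.0008
det = 0.4602;  x = 0.0137+-0.3047z,  y = -0.0223+0.3893z
sphere 1 gives Az²+Bz+C=0 with A=1.2443, B=0.1576, C=-0.0221;  B²−4AC=0.1350;  roots -0.2110, 0.0843;  negative root z = -0.2110
x = 0.0780, y = -0.1044

(0.0780, -0.1044, -0.2110)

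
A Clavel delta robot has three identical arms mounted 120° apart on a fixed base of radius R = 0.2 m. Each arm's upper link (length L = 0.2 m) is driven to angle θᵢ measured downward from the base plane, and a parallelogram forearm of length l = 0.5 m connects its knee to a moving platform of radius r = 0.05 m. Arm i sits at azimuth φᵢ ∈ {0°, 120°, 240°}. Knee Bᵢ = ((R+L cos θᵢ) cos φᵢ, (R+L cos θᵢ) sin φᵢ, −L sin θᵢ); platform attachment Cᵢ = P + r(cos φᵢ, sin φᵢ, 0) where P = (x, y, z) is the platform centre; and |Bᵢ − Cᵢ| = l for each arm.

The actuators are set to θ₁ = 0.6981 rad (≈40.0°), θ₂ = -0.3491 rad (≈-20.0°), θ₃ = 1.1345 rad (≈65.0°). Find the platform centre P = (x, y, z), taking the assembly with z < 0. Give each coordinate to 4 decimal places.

arm 1 at φ=0.0°: e+L cos θ1 = 0.3032;  S1 = (0.3032, 0.0000, -0.1286)
arm 2 at φ=120.0°: e+L cos θ2 = 0.3379;  S2 = (-0.1690, 0.2927, 0.0684)
φ3=240.0°: virtual centre (-0.1173, -0.2031, -0.1813), radius l
eliminate P² terms by subtracting sphere 1 from 2 and 3
plane₁₂: -0.9444x+0.5853y+0.3939z = 0.0104
Cramer: x(z) = 0.0089+0.1122z;  y(z) = 0.0322-0.4919z
quadratic in z: (1.2546)z²+(0.1593)z+(-0.1458)=0, √Δ=0.8702 → z ∈ {-0.4103, 0.2833}; z = -0.4103 (taking z<0)
x = -0.0371, y = 0.2341

(-0.0371, 0.2341, -0.4103)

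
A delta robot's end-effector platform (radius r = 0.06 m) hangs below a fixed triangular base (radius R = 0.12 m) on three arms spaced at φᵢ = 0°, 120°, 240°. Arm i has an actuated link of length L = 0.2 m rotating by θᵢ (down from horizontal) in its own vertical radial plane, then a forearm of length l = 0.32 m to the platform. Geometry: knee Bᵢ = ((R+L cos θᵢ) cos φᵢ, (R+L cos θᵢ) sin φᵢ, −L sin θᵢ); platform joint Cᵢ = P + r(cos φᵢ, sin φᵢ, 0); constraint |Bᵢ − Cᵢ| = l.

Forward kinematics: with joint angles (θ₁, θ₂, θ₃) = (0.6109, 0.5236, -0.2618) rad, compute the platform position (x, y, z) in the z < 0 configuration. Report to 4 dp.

O1 = (0.2238·cos0.0°, 0.2238·sin0.0°, -0.1147) = (0.2238, 0.0000, -0.1147)
O2 = (0.2332·cos120.0°, 0.2332·sin120.0°, -0.1000) = (-0.1166, 0.2020, -0.1000)
φ3=240.0°: virtual centre (-0.1266, -0.2193, 0.0518), radius l
subtract pairs → two planes through P
[-0.6809 0.4039 0.0294]·P = 0.0011;  [-0.7008 -0.4385 0.3330]·P = 0.0035
det = 0.5817;  x = -0.0033+0.2534z,  y = -0.0028+0.3543z
quadratic in z: (1.1897)z²+(0.1124)z+(-0.0376)=0, √Δ=0.4379 → z ∈ {-0.2313, 0.1368}; z = -0.2313 (taking z<0)
x = -0.0619, y = -0.0847

(-0.0619, -0.0847, -0.2313)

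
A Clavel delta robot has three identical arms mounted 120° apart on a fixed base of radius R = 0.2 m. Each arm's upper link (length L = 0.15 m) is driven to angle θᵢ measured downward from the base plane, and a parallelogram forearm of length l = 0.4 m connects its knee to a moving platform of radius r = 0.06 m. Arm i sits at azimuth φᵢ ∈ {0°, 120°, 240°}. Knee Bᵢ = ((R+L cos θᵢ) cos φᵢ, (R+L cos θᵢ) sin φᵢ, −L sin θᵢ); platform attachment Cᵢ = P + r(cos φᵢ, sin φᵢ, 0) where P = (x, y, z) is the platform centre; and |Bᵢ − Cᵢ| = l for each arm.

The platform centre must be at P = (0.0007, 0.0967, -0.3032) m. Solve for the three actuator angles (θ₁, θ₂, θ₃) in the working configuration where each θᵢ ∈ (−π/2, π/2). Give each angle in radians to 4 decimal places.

θ₁ = 0.2619, θ₂ = -0.2621, θ₃ = 0.6978

rotate P by −φ1: (0.0007, 0.0967, -0.3032)
  A cos θ + B sin θ = C:  0.1393·cos θ + -0.3032·sin θ = 0.0560
  θ1 = atan2(B,A) + arccos(C/0.3337) = 0.2619
φ2=120.0° → target in arm frame (0.0834, -0.0490)
  e−x'=0.0566;  (l²−L²−(e−x')²−y'²−z²)/2L = 0.1332
  θ2 = atan2(B,A) + arccos(C/0.3084) = -0.2621
φ3=240.0° → target in arm frame (-0.0841, -0.0477)
  A=0.2241, B=-0.3032, C=(l²−L²−A²−y'²−z²)/(2L)=-0.0231
  √(A²+B²)=0.3770;  θ3 = -0.9343+1.6321 ≈ 0.6978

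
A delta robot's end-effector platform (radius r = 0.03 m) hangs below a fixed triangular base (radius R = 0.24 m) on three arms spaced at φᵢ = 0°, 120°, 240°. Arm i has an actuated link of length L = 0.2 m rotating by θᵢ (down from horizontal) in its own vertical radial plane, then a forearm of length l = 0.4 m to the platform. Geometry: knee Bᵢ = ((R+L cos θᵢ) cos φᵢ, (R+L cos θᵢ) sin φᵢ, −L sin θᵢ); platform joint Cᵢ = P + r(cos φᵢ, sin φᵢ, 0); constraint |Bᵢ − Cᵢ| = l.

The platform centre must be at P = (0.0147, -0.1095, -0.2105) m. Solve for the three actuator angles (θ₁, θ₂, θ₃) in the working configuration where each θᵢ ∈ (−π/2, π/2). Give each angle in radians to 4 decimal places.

θ₁ = 0.5236, θ₂ = 1.1344, θ₃ = -0.0868

φ1=0.0° → target in arm frame (0.0147, -0.1095)
  e−x'=0.1953;  (l²−L²−(e−x')²−y'²−z²)/2L = 0.0639
  √(A²+B²)=0.2871;  θ1 = -0.8228+1.3464 ≈ 0.5236
φ2=120.0° → target in arm frame (-0.1022, 0.0420)
  A=0.3122, B=-0.2105, C=(l²−L²−A²−y'²−z²)/(2L)=-0.0588
  √(A²+B²)=0.3765;  θ2 = -0.5933+1.7277 ≈ 1.1344
rotate P by −φ3: (0.0875, 0.0675, -0.2105)
  e−x'=0.1225;  (l²−L²−(e−x')²−y'²−z²)/2L = 0.1403
  √(A²+B²)=0.2436;  θ3 = -1.0437+0.9569 ≈ -0.0868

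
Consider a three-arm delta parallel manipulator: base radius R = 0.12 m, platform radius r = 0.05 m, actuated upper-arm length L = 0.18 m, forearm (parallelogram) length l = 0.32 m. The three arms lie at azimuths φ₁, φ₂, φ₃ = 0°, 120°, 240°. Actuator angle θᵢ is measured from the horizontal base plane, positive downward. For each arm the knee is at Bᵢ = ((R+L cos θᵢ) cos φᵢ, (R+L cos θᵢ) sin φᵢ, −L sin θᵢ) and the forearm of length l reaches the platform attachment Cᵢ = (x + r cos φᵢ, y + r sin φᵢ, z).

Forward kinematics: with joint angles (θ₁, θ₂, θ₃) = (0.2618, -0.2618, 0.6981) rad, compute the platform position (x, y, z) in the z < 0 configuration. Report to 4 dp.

centre 1 = (0.2439·cos0.0°, 0.2439·sin0.0°, -0.0466) = (0.2439, 0.0000, -0.0466)
centre 2 = (0.2439·cos120.0°, 0.2439·sin120.0°, 0.0466) = (-0.1219, 0.2112, 0.0466)
φ3=240.0°: virtual centre (-0.1039, -0.1800, -0.1157), radius l
eliminate P² terms by subtracting sphere 1 from 2 and 3
linear system: -0.7316x+0.4224y = 0.0000−0.1864z; -0.6956x+-0.3601y = -0.0050−-0.1382z
Cramer: x(z) = 0.0038+0.0156z;  y(z) = 0.0066-0.4141z
sphere 1 gives Az²+Bz+C=0 with A=1.1717, B=0.0802, C=-0.0426;  B²−4AC=0.2059;  roots -0.2279, 0.1594;  negative root z = -0.2279
x = 0.0003, y = 0.1010

(0.0003, 0.1010, -0.2279)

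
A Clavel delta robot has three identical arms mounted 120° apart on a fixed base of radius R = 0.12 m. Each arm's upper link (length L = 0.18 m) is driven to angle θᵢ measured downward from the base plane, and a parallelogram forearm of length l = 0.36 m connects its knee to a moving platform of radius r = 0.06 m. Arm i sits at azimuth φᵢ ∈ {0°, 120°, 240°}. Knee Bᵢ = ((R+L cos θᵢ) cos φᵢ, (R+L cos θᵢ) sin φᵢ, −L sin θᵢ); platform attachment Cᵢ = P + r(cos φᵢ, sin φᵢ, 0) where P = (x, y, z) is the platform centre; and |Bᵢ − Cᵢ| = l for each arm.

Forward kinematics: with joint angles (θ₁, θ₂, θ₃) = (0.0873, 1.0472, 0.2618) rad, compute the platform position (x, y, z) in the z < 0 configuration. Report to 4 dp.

(0.1051, -0.1341, -0.3216)

arm 1 at φ=0.0°: e+L cos θ1 = 0.2393;  centre 1 = (0.2393, 0.0000, -0.0157)
arm 2 at φ=120.0°: e+L cos θ2 = 0.1500;  centre 2 = (-0.0750, 0.1299, -0.1559)
centre 3 = (0.2339·cos240.0°, 0.2339·sin240.0°, -0.0466) = (-0.1169, -0.2025, -0.0466)
subtract pairs → two planes through P
[-0.6286 0.2598 -0.2804]·P = -0.0107;  [-0.7125 -0.4051 -0.0618]·P = -0.0007
Cramer: x(z) = 0.0103-0.2948z;  y(z) = -0.0164+0.3660z
into |P−centre ₁|² = l²: 1.2208z² + 0.1544z + -0.0766 = 0;  Δ = 0.3980;  z = -0.3216 or 0.1951 → z<0 root = -0.3216
x = 0.1051, y = -0.1341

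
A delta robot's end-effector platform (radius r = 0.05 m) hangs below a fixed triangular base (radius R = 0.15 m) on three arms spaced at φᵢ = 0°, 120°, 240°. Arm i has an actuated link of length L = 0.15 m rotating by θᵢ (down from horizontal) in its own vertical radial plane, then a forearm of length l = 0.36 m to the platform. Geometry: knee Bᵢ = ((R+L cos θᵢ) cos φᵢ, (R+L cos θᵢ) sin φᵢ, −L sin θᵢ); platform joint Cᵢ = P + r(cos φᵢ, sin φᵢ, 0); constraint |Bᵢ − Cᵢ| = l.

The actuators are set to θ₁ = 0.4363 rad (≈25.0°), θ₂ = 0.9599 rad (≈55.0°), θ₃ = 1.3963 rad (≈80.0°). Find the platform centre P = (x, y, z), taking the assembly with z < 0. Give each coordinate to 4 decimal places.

arm 1 at φ=0.0°: e+L cos θ1 = 0.2359;  centre 1 = (0.2359, 0.0000, -0.0634)
φ2=120.0°: virtual centre (-0.0930, 0.1611, -0.1229), radius l
centre 3 = (0.1260·cos240.0°, 0.1260·sin240.0°, -0.1477) = (-0.0630, -0.1092, -0.1477)
|centre ₂|²−|centre ₁|² = -0.0100;  |centre ₃|²−|centre ₁|² = -0.0220
plane₁₂: -0.6579x+0.3222y+-0.1190z = -0.0100
Cramer: x(z) = 0.0275-0.2388z;  y(z) = 0.0253-0.1185z
quadratic in z: (1.0711)z²+(0.2203)z+(-0.0815)=0, √Δ=0.6307 → z ∈ {-0.3973, 0.1916}; z = -0.3973 (taking z<0)
x = 0.1224, y = 0.0723

(0.1224, 0.0723, -0.3973)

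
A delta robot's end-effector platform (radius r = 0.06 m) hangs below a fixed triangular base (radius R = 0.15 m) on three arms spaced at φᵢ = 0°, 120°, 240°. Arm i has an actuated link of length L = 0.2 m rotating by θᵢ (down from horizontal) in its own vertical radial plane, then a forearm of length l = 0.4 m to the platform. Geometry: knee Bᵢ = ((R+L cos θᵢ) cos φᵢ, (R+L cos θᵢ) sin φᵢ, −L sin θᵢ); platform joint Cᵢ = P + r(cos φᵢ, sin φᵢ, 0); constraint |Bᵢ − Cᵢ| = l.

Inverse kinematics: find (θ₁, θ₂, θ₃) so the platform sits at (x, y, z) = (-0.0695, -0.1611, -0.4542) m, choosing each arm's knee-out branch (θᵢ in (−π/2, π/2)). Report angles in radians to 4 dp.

θ₁ = 1.1344, θ₂ = 1.2214, θ₃ = 0.3491

φ1=0.0° → target in arm frame (-0.0695, -0.1611)
  e−x'=0.1595;  (l²−L²−(e−x')²−y'²−z²)/2L = -0.3442
  γ=atan2(-0.4542,0.1595)=-1.2331;  ψ=arccos(-0.7151)=2.3675;  θ1=γ+ψ≈1.1344
φ2=120.0° → target in arm frame (-0.1048, 0.1407)
  A=0.1948, B=-0.4542, C=(l²−L²−A²−y'²−z²)/(2L)=-0.3601
  θ2 = atan2(B,A) + arccos(C/0.4942) = 1.2214
φ3=240.0° → target in arm frame (0.1743, 0.0204)
  A cos θ + B sin θ = C:  -0.0843·cos θ + -0.4542·sin θ = -0.2345
  γ=atan2(-0.4542,-0.0843)=-1.7542;  ψ=arccos(-0.5077)=2.1033;  θ3=γ+ψ≈0.3491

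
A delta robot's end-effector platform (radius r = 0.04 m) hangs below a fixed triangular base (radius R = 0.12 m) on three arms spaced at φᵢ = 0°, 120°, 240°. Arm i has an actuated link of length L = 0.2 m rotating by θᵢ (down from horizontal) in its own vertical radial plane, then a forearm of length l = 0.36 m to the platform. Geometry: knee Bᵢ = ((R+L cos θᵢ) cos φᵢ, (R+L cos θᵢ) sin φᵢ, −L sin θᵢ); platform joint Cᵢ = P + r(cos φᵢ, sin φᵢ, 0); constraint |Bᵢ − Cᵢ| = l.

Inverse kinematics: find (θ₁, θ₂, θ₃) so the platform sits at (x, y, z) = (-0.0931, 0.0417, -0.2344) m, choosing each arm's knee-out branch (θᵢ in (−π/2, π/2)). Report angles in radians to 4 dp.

θ₁ = 0.6107, θ₂ = -0.3492, θ₃ = 0.0876

φ1=0.0° → target in arm frame (-0.0931, 0.0417)
  e−x'=0.1731;  (l²−L²−(e−x')²−y'²−z²)/2L = 0.0074
  θ1 = atan2(B,A) + arccos(C/0.2914) = 0.6107
arm 2 (φ=120.0°): x'=0.0827, y'=0.0598
  e−x'=-0.0027;  (l²−L²−(e−x')²−y'²−z²)/2L = 0.0777
  γ=atan2(-0.2344,-0.0027)=-1.5822;  ψ=arccos(0.3314)=1.2330;  θ2=γ+ψ≈-0.3492
φ3=240.0° → target in arm frame (0.0104, -0.1015)
  e−x'=0.0696;  (l²−L²−(e−x')²−y'²−z²)/2L = 0.0488
  √(A²+B²)=0.2445;  θ3 = -1.2823+1.3699 ≈ 0.0876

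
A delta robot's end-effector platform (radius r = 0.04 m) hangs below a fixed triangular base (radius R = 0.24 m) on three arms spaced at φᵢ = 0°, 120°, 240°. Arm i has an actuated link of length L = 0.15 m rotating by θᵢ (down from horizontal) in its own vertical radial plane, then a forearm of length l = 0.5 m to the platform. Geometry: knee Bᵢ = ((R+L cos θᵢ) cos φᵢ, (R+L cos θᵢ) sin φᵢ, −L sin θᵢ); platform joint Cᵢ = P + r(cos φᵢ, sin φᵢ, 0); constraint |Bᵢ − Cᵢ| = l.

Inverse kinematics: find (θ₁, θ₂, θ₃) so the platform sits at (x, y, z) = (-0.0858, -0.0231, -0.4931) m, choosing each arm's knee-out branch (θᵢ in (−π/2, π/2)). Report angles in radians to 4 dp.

rotate P by −φ1: (-0.0858, -0.0231, -0.4931)
  e−x'=0.2858;  (l²−L²−(e−x')²−y'²−z²)/2L = -0.3262
  γ=atan2(-0.4931,0.2858)=-1.0455;  ψ=arccos(-0.5724)=2.1802;  θ1=γ+ψ≈1.1347
rotate P by −φ2: (0.0229, 0.0859, -0.4931)
  A cos θ + B sin θ = C:  0.1771·cos θ + -0.4931·sin θ = -0.1813
  γ=atan2(-0.4931,0.1771)=-1.2260;  ψ=arccos(-0.3460)=1.9241;  θ2=γ+ψ≈0.6981
rotate P by −φ3: (0.0629, -0.0628, -0.4931)
  A cos θ + B sin θ = C:  0.1371·cos θ + -0.4931·sin θ = -0.1279
  θ3 = atan2(B,A) + arccos(C/0.5118) = 0.5238

θ₁ = 1.1347, θ₂ = 0.6981, θ₃ = 0.5238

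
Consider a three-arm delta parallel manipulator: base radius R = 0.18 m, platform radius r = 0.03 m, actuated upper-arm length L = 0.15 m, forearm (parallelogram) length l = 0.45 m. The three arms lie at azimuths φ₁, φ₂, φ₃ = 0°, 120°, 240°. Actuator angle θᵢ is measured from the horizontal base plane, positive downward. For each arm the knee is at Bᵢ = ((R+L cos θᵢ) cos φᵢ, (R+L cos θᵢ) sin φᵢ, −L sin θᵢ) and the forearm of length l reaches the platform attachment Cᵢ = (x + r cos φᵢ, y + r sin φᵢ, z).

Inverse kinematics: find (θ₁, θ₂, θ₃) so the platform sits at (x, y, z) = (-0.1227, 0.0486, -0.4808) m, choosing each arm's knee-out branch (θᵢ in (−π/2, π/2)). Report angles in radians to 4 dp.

rotate P by −φ1: (-0.1227, 0.0486, -0.4808)
  e−x'=0.2727;  (l²−L²−(e−x')²−y'²−z²)/2L = -0.4263
  θ1 = atan2(B,A) + arccos(C/0.5528) = 1.3968
arm 2 (φ=120.0°): x'=0.1034, y'=0.0820
  A cos θ + B sin θ = C:  0.0466·cos θ + -0.4808·sin θ = -0.2002
  √(A²+B²)=0.4830;  θ2 = -1.4743+1.9981 ≈ 0.5238
φ3=240.0° → target in arm frame (0.0193, -0.1306)
  A cos θ + B sin θ = C:  0.1307·cos θ + -0.4808·sin θ = -0.2844
  θ3 = atan2(B,A) + arccos(C/0.4983) = 0.8729

θ₁ = 1.3968, θ₂ = 0.5238, θ₃ = 0.8729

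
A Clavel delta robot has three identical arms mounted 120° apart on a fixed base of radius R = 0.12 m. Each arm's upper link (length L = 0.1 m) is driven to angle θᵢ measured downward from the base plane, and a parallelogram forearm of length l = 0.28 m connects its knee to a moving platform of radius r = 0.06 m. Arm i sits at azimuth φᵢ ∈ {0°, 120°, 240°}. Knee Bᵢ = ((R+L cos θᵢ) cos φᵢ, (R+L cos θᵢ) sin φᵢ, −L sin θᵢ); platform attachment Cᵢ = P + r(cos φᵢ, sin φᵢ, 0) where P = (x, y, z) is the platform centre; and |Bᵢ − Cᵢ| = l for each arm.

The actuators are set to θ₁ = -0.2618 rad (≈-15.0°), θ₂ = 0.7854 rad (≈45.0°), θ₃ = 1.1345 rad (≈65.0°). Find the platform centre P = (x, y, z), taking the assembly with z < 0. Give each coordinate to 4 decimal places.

centre 1 = (0.1566·cos0.0°, 0.1566·sin0.0°, 0.0259) = (0.1566, 0.0000, 0.0259)
arm 2 at φ=120.0°: e+L cos θ2 = 0.1307;  centre 2 = (-0.0654, 0.1132, -0.0707)
arm 3 at φ=240.0°: e+L cos θ3 = 0.1023;  centre 3 = (-0.0511, -0.0886, -0.0906)
subtract pairs → two planes through P
[-0.4439 0.2264 -0.1932]·P = -0.0031;  [-0.4154 -0.1771 -0.2330]·P = -0.0065
det = 0.1727;  x = 0.0117+-0.5037z,  y = 0.0093+-0.1343z
quadratic in z: (1.2717)z²+(0.0917)z+(-0.0567)=0, √Δ=0.5446 → z ∈ {-0.2502, 0.1781}; z = -0.2502 (taking z<0)
x = 0.1377, y = 0.0429

(0.1377, 0.0429, -0.2502)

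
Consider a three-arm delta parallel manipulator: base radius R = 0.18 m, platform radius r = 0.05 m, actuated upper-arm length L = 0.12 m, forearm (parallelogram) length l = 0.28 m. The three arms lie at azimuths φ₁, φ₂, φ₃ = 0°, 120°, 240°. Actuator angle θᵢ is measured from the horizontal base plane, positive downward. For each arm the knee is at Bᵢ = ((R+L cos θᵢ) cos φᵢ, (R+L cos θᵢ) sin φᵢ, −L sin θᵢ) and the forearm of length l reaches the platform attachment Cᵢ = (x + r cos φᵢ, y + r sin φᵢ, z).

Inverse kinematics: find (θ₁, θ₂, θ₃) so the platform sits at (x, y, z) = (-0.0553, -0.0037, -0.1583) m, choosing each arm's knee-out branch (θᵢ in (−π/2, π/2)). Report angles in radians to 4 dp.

φ1=0.0° → target in arm frame (-0.0553, -0.0037)
  e−x'=0.1853;  (l²−L²−(e−x')²−y'²−z²)/2L = 0.0191
  θ1 = atan2(B,A) + arccos(C/0.2437) = 0.7852
arm 2 (φ=120.0°): x'=0.0244, y'=0.0497
  e−x'=0.1056;  (l²−L²−(e−x')²−y'²−z²)/2L = 0.1055
  γ=atan2(-0.1583,0.1056)=-0.9827;  ψ=arccos(0.5546)=0.9829;  θ2=γ+ψ≈0.0002
rotate P by −φ3: (0.0309, -0.0460, -0.1583)
  A cos θ + B sin θ = C:  0.0991·cos θ + -0.1583·sin θ = 0.1125
  γ=atan2(-0.1583,0.0991)=-1.0113;  ψ=arccos(0.6021)=0.9247;  θ3=γ+ψ≈-0.0866

θ₁ = 0.7852, θ₂ = 0.0002, θ₃ = -0.0866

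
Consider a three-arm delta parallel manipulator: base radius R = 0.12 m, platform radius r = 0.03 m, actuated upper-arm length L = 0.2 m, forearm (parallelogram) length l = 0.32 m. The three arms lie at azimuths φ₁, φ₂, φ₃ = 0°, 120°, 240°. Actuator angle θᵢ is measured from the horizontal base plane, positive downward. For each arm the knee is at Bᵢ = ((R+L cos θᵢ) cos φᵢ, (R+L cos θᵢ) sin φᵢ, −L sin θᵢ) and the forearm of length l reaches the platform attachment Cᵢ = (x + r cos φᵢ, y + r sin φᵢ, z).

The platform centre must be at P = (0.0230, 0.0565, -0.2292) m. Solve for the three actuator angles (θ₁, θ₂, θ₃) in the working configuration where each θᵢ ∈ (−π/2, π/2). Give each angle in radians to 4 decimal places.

θ₁ = 0.2615, θ₂ = 0.1746, θ₃ = 0.6981

arm 1 (φ=0.0°): x'=0.0230, y'=0.0565
  A=0.0670, B=-0.2292, C=(l²−L²−A²−y'²−z²)/(2L)=0.0055
  √(A²+B²)=0.2388;  θ1 = -1.2864+1.5479 ≈ 0.2615
rotate P by −φ2: (0.0374, -0.0482, -0.2292)
  A=0.0526, B=-0.2292, C=(l²−L²−A²−y'²−z²)/(2L)=0.0120
  θ2 = atan2(B,A) + arccos(C/0.2352) = 0.1746
φ3=240.0° → target in arm frame (-0.0604, -0.0083)
  e−x'=0.1504;  (l²−L²−(e−x')²−y'²−z²)/2L = -0.0321
  √(A²+B²)=0.2742;  θ3 = -0.9900+1.6881 ≈ 0.6981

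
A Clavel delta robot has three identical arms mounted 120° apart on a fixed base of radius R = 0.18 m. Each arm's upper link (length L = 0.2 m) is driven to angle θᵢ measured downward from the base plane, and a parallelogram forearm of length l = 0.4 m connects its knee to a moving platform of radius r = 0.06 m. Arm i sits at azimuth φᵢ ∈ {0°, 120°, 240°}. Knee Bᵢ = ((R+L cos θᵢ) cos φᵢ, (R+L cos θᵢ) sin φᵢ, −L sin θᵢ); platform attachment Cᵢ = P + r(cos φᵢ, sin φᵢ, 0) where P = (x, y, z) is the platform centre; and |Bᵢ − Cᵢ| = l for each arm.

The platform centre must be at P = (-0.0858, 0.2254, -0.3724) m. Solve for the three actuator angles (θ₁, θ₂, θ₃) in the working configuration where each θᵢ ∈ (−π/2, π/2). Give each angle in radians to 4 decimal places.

φ1=0.0° → target in arm frame (-0.0858, 0.2254)
  A cos θ + B sin θ = C:  0.2058·cos θ + -0.3724·sin θ = -0.2796
  γ=atan2(-0.3724,0.2058)=-1.0659;  ψ=arccos(-0.6571)=2.2878;  θ1=γ+ψ≈1.2219
rotate P by −φ2: (0.2381, -0.0384, -0.3724)
  A cos θ + B sin θ = C:  -0.1181·cos θ + -0.3724·sin θ = -0.0853
  θ2 = atan2(B,A) + arccos(C/0.3907) = -0.0871
φ3=240.0° → target in arm frame (-0.1523, -0.1870)
  A=0.2723, B=-0.3724, C=(l²−L²−A²−y'²−z²)/(2L)=-0.3195
  γ=atan2(-0.3724,0.2723)=-0.9394;  ψ=arccos(-0.6926)=2.3358;  θ3=γ+ψ≈1.3964

θ₁ = 1.2219, θ₂ = -0.0871, θ₃ = 1.3964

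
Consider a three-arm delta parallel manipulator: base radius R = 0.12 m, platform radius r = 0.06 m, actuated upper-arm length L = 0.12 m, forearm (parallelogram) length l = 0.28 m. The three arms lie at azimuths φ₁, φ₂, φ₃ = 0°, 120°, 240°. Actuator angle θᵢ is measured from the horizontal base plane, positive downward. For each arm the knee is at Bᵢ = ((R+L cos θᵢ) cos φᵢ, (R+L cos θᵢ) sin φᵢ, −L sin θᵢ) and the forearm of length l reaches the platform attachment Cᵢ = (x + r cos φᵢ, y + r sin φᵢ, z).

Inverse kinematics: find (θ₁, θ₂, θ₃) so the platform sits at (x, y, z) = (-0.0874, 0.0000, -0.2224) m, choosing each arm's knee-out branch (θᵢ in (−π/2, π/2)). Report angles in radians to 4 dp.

θ₁ = 0.6978, θ₂ = -0.0872, θ₃ = -0.0872

rotate P by −φ1: (-0.0874, 0.0000, -0.2224)
  A cos θ + B sin θ = C:  0.1474·cos θ + -0.2224·sin θ = -0.0300
  θ1 = atan2(B,A) + arccos(C/0.2668) = 0.6978
φ2=120.0° → target in arm frame (0.0437, 0.0757)
  e−x'=0.0163;  (l²−L²−(e−x')²−y'²−z²)/2L = 0.0356
  √(A²+B²)=0.2230;  θ2 = -1.4976+1.4105 ≈ -0.0872
rotate P by −φ3: (0.0437, -0.0757, -0.2224)
  A cos θ + B sin θ = C:  0.0163·cos θ + -0.2224·sin θ = 0.0356
  √(A²+B²)=0.2230;  θ3 = -1.4976+1.4105 ≈ -0.0872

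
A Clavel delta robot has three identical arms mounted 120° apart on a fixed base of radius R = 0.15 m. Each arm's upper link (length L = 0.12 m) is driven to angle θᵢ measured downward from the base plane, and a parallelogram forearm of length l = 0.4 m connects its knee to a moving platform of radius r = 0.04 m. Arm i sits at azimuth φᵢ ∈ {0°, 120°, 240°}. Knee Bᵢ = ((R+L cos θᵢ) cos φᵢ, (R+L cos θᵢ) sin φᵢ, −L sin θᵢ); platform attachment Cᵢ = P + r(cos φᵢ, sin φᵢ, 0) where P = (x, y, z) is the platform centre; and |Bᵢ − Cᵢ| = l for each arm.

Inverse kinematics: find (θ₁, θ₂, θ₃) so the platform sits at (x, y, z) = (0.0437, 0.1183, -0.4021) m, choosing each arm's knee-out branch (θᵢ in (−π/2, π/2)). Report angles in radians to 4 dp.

rotate P by −φ1: (0.0437, 0.1183, -0.4021)
  A=0.0663, B=-0.4021, C=(l²−L²−A²−y'²−z²)/(2L)=-0.1436
  √(A²+B²)=0.4075;  θ1 = -1.4074+1.9310 ≈ 0.5236
φ2=120.0° → target in arm frame (0.0806, -0.0970)
  A cos θ + B sin θ = C:  0.0294·cos θ + -0.4021·sin θ = -0.1098
  √(A²+B²)=0.4032;  θ2 = -1.4978+1.8467 ≈ 0.3489
rotate P by −φ3: (-0.1243, -0.0213, -0.4021)
  e−x'=0.2343;  (l²−L²−(e−x')²−y'²−z²)/2L = -0.2976
  θ3 = atan2(B,A) + arccos(C/0.4654) = 1.2215

θ₁ = 0.5236, θ₂ = 0.3489, θ₃ = 1.2215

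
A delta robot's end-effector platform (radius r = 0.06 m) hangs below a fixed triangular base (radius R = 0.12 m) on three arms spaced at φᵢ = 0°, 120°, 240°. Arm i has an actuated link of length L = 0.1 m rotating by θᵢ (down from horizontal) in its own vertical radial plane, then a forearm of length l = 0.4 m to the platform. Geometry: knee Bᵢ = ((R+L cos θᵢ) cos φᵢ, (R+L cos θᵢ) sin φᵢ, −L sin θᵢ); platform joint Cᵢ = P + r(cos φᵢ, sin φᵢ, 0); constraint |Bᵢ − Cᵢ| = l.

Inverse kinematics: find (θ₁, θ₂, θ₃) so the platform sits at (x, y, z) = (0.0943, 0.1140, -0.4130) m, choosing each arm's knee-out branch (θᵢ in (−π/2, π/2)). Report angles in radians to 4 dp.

θ₁ = 0.3497, θ₂ = 0.5240, θ₃ = 1.2221

φ1=0.0° → target in arm frame (0.0943, 0.1140)
  A=-0.0343, B=-0.4130, C=(l²−L²−A²−y'²−z²)/(2L)=-0.1737
  θ1 = atan2(B,A) + arccos(C/0.4144) = 0.3497
φ2=120.0° → target in arm frame (0.0516, -0.1387)
  A cos θ + B sin θ = C:  0.0084·cos θ + -0.4130·sin θ = -0.1993
  θ2 = atan2(B,A) + arccos(C/0.4131) = 0.5240
arm 3 (φ=240.0°): x'=-0.1459, y'=0.0247
  A cos θ + B sin θ = C:  0.2059·cos θ + -0.4130·sin θ = -0.3178
  √(A²+B²)=0.4615;  θ3 = -1.1084+2.3305 ≈ 1.2221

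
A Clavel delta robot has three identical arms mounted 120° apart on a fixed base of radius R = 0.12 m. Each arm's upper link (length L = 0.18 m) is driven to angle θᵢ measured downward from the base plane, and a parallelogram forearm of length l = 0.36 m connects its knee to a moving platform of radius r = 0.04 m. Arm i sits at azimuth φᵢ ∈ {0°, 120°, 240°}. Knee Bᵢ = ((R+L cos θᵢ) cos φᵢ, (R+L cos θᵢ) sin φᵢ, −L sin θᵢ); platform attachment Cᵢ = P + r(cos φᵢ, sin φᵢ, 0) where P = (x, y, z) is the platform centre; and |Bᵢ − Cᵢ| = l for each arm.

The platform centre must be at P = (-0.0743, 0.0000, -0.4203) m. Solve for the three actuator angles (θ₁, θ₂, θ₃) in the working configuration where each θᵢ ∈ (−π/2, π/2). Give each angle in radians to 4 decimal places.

θ₁ = 1.0472, θ₂ = 0.6980, θ₃ = 0.6980

φ1=0.0° → target in arm frame (-0.0743, 0.0000)
  A cos θ + B sin θ = C:  0.1543·cos θ + -0.4203·sin θ = -0.2868
  √(A²+B²)=0.4477;  θ1 = -1.2190+2.2661 ≈ 1.0472
φ2=120.0° → target in arm frame (0.0371, 0.0643)
  A cos θ + B sin θ = C:  0.0428·cos θ + -0.4203·sin θ = -0.2373
  √(A²+B²)=0.4225;  θ2 = -1.4692+2.1672 ≈ 0.6980
arm 3 (φ=240.0°): x'=0.0372, y'=-0.0643
  A cos θ + B sin θ = C:  0.0428·cos θ + -0.4203·sin θ = -0.2373
  θ3 = atan2(B,A) + arccos(C/0.4225) = 0.6980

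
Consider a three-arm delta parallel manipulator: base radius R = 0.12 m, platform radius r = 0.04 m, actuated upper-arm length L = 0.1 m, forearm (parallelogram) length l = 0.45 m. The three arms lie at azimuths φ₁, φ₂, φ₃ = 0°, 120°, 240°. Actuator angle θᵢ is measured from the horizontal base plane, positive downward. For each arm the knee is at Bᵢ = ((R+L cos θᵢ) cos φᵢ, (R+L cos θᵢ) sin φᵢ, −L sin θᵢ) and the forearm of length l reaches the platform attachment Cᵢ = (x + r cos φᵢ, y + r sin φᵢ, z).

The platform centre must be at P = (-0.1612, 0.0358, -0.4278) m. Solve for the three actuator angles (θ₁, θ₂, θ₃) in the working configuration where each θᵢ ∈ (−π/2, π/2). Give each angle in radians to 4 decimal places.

φ1=0.0° → target in arm frame (-0.1612, 0.0358)
  A=0.2412, B=-0.4278, C=(l²−L²−A²−y'²−z²)/(2L)=-0.2499
  γ=atan2(-0.4278,0.2412)=-1.0574;  ψ=arccos(-0.5088)=2.1045;  θ1=γ+ψ≈1.0471
φ2=120.0° → target in arm frame (0.1116, 0.1217)
  A=-0.0316, B=-0.4278, C=(l²−L²−A²−y'²−z²)/(2L)=-0.0316
  √(A²+B²)=0.4290;  θ2 = -1.6445+1.6446 ≈ 0.0000
rotate P by −φ3: (0.0496, -0.1575, -0.4278)
  e−x'=0.0304;  (l²−L²−(e−x')²−y'²−z²)/2L = -0.0812
  θ3 = atan2(B,A) + arccos(C/0.4289) = 0.2615

θ₁ = 1.0471, θ₂ = 0.0000, θ₃ = 0.2615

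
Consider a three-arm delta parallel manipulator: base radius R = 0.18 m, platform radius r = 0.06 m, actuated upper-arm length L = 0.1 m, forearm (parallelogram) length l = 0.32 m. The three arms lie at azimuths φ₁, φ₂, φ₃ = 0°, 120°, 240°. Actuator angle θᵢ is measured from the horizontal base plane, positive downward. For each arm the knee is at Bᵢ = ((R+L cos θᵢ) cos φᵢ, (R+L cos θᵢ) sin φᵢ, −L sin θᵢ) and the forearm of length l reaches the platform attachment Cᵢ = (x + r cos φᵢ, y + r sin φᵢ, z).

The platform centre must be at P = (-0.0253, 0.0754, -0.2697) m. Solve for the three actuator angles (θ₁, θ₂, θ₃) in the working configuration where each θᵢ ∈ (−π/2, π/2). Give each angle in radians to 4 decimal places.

arm 1 (φ=0.0°): x'=-0.0253, y'=0.0754
  A cos θ + B sin θ = C:  0.1453·cos θ + -0.2697·sin θ = -0.0357
  √(A²+B²)=0.3063;  θ1 = -1.0766+1.6875 ≈ 0.6109
φ2=120.0° → target in arm frame (0.0779, -0.0158)
  e−x'=0.0421;  (l²−L²−(e−x')²−y'²−z²)/2L = 0.0882
  θ2 = atan2(B,A) + arccos(C/0.2730) = -0.1744
φ3=240.0° → target in arm frame (-0.0526, -0.0596)
  e−x'=0.1726;  (l²−L²−(e−x')²−y'²−z²)/2L = -0.0685
  γ=atan2(-0.2697,0.1726)=-1.0014;  ψ=arccos(-0.2139)=1.7864;  θ3=γ+ψ≈0.7850

θ₁ = 0.6109, θ₂ = -0.1744, θ₃ = 0.7850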